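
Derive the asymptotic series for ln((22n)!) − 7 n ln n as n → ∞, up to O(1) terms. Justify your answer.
ln((22n)!) − 7 n ln n = 15 n ln n + 22(ln 22 − 1) n + (1/2) ln(2π·22n) + O(1/n)

Stirling: ln((22n)!) = 22n ln(22n) − 22n + (1/2) ln(2π·22n) + O(1/n).
Expand 22n ln(22n) = 22n (ln n + ln 22) = 22n ln n + 22n ln 22.
Subtract 7n ln n: leading term is (22 − 7) n ln n = 15 n ln n. The next term is 22n ln 22 − 22n = 22(ln 22 − 1) n. Then the (1/2) ln(2π·22n) correction.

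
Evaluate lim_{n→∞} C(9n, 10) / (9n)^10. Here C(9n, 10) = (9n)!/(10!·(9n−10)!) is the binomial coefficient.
lim = 1/10! = 1/3628800

With N = 9n → ∞: C(N, 10) / N^10 = [N(N−1)…(N−9)] / (10! · N^10) = (1/10!) · 1 · (1 − 1/(9n)) · … · (1 − 9/(9n)). Each factor → 1 as N → ∞, so the limit is 1/10! = 1/3628800.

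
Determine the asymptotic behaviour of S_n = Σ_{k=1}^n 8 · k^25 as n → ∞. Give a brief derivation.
S_n ~ 4 · n^26 / 13

By integral comparison (Euler-Maclaurin), Σ_{k=1}^n 8 · k^25 = 8 · ∫_0^n x^25 dx + O(n^25) = 8 · n^26/26 = 4 · n^26 / 13 + O(n^25). (Equivalently, Faulhaber's formula gives the same leading term.)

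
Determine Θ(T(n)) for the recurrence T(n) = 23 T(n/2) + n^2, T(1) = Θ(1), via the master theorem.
T(n) = Θ(n^(log_2 23))

Master theorem: compare f(n) = n^2 to n^(log_2 23) where log_2 23 ≈ 4.524. Since 2 < log_2 23, we have f(n) = O(n^(log_2 23 − ε)) for some ε > 0 — Case 1. Hence T(n) = Θ(n^(log_2 23)).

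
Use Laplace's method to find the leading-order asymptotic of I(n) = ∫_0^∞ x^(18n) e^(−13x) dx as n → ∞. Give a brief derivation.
I(n) ~ (sqrt(2π·18n) / 13) · (18n/(13e))^(18n)

Write the integrand as exp(18n ln x − 13x) and set f(x) = 18n ln x − 13x. Then f'(x) = 18n/x − 13 = 0 at x* = 18n/13, and f''(x*) = −18n/x*^2 = −13^2/(18n). Laplace's method (interior maximum) gives
  I(n) ~ e^(f(x*)) · sqrt(2π / |f''(x*)|)
        = exp(18n ln(18n/13) − 18n) · sqrt(2π · 18n / 13^2)
        = (18n/13)^(18n) e^(−18n) · sqrt(2π·18n) / 13
        = (sqrt(2π·18n) / 13) · (18n/(13e))^(18n).
This matches Γ(18n+1)/13^(18n+1) with Stirling applied to Γ.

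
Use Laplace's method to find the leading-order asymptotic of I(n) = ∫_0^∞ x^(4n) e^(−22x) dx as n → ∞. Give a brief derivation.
I(n) ~ (sqrt(2π·4n) / 22) · (4n/(22e))^(4n)

Write the integrand as exp(4n ln x − 22x) and set f(x) = 4n ln x − 22x. Then f'(x) = 4n/x − 22 = 0 at x* = 4n/22, and f''(x*) = −4n/x*^2 = −22^2/(4n). Laplace's method (interior maximum) gives
  I(n) ~ e^(f(x*)) · sqrt(2π / |f''(x*)|)
        = exp(4n ln(4n/22) − 4n) · sqrt(2π · 4n / 22^2)
        = (4n/22)^(4n) e^(−4n) · sqrt(2π·4n) / 22
        = (sqrt(2π·4n) / 22) · (4n/(22e))^(4n).
This matches Γ(4n+1)/22^(4n+1) with Stirling applied to Γ.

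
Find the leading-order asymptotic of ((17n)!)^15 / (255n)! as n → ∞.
((17n)!)^15/(255n)! ~ ((2π·17n)^(14/2) / sqrt(15)) · 15^(−15·17n)  →  0

Write N = 17n. Stirling: N! ~ sqrt(2π N)(N/e)^N and (15N)! ~ sqrt(2π·15N)·(15N/e)^(15N).
  (N!)^15/(15N)! ~ (2π N)^(15/2) (N/e)^(15N) / [sqrt(2π·15N) (15N/e)^(15N)]
     = (2π N)^(15/2) / sqrt(2π·15N) · (N/(15N))^(15N)
     = (2π N)^((15−1)/2) / sqrt(15) · 15^(−15N).
Since 15^15 > 1, the factor 15^(−15N) decays exponentially, so the ratio → 0. Substituting N = 17n gives the stated form.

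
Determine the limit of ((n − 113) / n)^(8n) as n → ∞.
lim = e^(−904)

Rewrite as (1 − 113/n)^(8n). By the standard limit (1 + x/n)^n → e^x, we have (1 − 113/n)^n → e^(−113), and raising to the 8th power gives e^(−904).
More precisely, ln[(1 − 113/n)^(8n)] = 8n · ln(1 − 113/n) = 8n · (-113/n + O(1/n^2)) = -904 + O(1/n) → -904.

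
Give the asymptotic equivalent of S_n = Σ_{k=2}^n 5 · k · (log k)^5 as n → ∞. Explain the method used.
S_n ~ 5 · n^2 · (log n)^5 / 2

By integral comparison, S_n = ∫_1^n 5 · x · (log x)^5 dx + O(n · (log n)^5). For the integral, the leading term of ∫_1^n x^1 (log x)^5 dx is n^2/2 · (log n)^5 (by repeated integration by parts; each step lowers the log-exponent and produces a relatively O(1/log n) correction). Hence S_n ~ 5 · n^2 · (log n)^5 / 2.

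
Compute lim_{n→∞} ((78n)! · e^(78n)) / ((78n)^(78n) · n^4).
lim = 0

Stirling: (78n)! ~ sqrt(2π·78n) · (78n/e)^(78n). Hence
  (78n)! · e^(78n) / (78n)^(78n) ~ sqrt(2π·78n).
Dividing by n^4: sqrt(2π·78n) / n^4 = sqrt(2π·78) · n^((1−8)/2), so the expression behaves like sqrt(2π·78) · n^((1−8)/2) → 0.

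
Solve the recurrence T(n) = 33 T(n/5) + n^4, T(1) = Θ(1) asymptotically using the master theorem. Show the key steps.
T(n) = Θ(n^4)

log_5 33 ≈ 2.173. f(n) = n^4 dominates n^(log_5 33) since 4 > 2.173, and the regularity condition a·f(n/b) = 33·(n/5)^4 = (33/625)·n^4 ≤ c·f(n) holds with c = 33/625 ≈ 0.0528 < 1. So this is Case 3: T(n) = Θ(f(n)) = Θ(n^4).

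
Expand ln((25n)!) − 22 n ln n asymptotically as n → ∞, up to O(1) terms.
ln((25n)!) − 22 n ln n = 3 n ln n + 25(ln 25 − 1) n + (1/2) ln(2π·25n) + O(1/n)

Stirling: ln((25n)!) = 25n ln(25n) − 25n + (1/2) ln(2π·25n) + O(1/n).
Expand 25n ln(25n) = 25n (ln n + ln 25) = 25n ln n + 25n ln 25.
Subtract 22n ln n: leading term is (25 − 22) n ln n = 3 n ln n. The next term is 25n ln 25 − 25n = 25(ln 25 − 1) n. Then the (1/2) ln(2π·25n) correction.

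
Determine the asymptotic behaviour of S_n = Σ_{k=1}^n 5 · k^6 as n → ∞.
S_n ~ 5 · n^7 / 7

By integral comparison (Euler-Maclaurin), Σ_{k=1}^n 5 · k^6 = 5 · ∫_0^n x^6 dx + O(n^6) = 5 · n^7/7 + O(n^6). (Equivalently, Faulhaber's formula gives the same leading term.)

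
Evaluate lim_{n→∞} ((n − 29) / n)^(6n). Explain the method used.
lim = e^(−174)

Rewrite as (1 − 29/n)^(6n). By the standard limit (1 + x/n)^n → e^x, we have (1 − 29/n)^n → e^(−29), and raising to the 6th power gives e^(−174).
More precisely, ln[(1 − 29/n)^(6n)] = 6n · ln(1 − 29/n) = 6n · (-29/n + O(1/n^2)) = -174 + O(1/n) → -174.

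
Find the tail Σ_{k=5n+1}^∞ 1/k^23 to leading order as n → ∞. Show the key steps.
Σ_{k>5n} 1/k^23 ~ 1/(22 · (5n)^22)

Compare to the integral: ∫_{5n}^∞ x^(−23) dx = [−x^(−22)/22]_{5n}^∞ = 1/((23−1)·(5n)^22). Euler-Maclaurin then gives
  Σ_{k>5n} 1/k^23 = ∫_{5n}^∞ dx/x^23 − 1/(2·(5n)^23) + O(1/(5n)^24).
(Equivalently this is ζ(23) − Σ_{k≤5n} 1/k^23.)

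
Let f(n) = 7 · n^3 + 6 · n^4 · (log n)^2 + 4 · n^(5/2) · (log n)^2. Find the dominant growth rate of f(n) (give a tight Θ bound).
f(n) ∈ Θ(n^4 · (log n)^2)

Compare the terms by growth order. For large n, n^a · (log n)^b dominates n^a' · (log n)^b' iff a > a', or (a = a' and b > b'). Ranking the 3 terms shows the dominant one is 6 · n^4 · (log n)^2. Hence f(n) ∈ Θ(n^4 · (log n)^2).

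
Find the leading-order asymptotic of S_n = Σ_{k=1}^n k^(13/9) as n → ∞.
S_n ~ (9/22) · n^(22/9)

Integral comparison: Σ_{k=1}^n k^(13/9) = ∫_0^n x^(13/9) dx + O(n^(13/9)). The integral is n^(1 + 13/9) / (1 + 13/9) = n^((13+9)/9) / ((13+9)/9) = (9/22) · n^(22/9).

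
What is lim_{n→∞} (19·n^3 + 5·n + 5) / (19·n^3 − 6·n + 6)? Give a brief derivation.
lim = 19/19 = 1

For large n the leading n^3 terms dominate both numerator and denominator. Dividing top and bottom by n^3, every other term tends to 0, leaving 19/19 = 1.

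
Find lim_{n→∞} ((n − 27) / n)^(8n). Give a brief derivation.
lim = e^(−216)

Rewrite as (1 − 27/n)^(8n). By the standard limit (1 + x/n)^n → e^x, we have (1 − 27/n)^n → e^(−27), and raising to the 8th power gives e^(−216).
More precisely, ln[(1 − 27/n)^(8n)] = 8n · ln(1 − 27/n) = 8n · (-27/n + O(1/n^2)) = -216 + O(1/n) → -216.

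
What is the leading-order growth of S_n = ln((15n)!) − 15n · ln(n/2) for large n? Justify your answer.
S_n ~ 15n · (ln 30 − 1) + O(ln n)

Stirling: ln((15n)!) = 15n ln(15n) − 15n + O(ln n).
  S_n = 15n ln(15n) − 15n − 15n ln(n/2) + O(ln n)
      = 15n ln(15n) − 15n ln n + 15n ln 2 − 15n + O(ln n)
      = 15n ln 15 + 15n ln 2 − 15n + O(ln n)
      = 15n (ln 30 − 1) + O(ln n).
Numerically ln(30) − 1 ≈ 2.4012.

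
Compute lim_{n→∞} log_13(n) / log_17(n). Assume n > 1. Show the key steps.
lim = ln(17) / ln(13) = log_13(17)

Change of base: log_13(n) = ln n / ln 13 and log_17(n) = ln n / ln 17. The ratio is (ln n / ln 13) · (ln 17 / ln n) = ln 17 / ln 13, a constant independent of n. So the limit is ln 17 / ln 13 = log_13(17).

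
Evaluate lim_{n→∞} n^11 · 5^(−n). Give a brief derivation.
lim = 0

Exponentials with base > 1 dominate every fixed polynomial: for any fixed c, n^c / 5^n → 0 as n → ∞ (e.g. by the ratio test, or by writing 5^n = e^(n ln 5) and noting e^(n ln 5) / n^c → ∞). Hence n^11 · 5^(−n) = n^11 / 5^n → 0.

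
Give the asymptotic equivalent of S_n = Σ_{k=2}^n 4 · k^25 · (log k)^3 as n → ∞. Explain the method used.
S_n ~ 2 · n^26 · (log n)^3 / 13

By integral comparison, S_n = ∫_1^n 4 · x^25 · (log x)^3 dx + O(n^25 · (log n)^3). For the integral, the leading term of ∫_1^n x^25 (log x)^3 dx is n^26/26 · (log n)^3 (by repeated integration by parts; each step lowers the log-exponent and produces a relatively O(1/log n) correction). Hence S_n ~ 2 · n^26 · (log n)^3 / 13.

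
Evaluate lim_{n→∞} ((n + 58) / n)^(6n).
lim = e^348

Rewrite as (1 + 58/n)^(6n). By the standard limit (1 + x/n)^n → e^x, we have (1 + 58/n)^n → e^58, and raising to the 6th power gives e^348.
More precisely, ln[(1 + 58/n)^(6n)] = 6n · ln(1 + 58/n) = 6n · (58/n + O(1/n^2)) = 348 + O(1/n) → 348.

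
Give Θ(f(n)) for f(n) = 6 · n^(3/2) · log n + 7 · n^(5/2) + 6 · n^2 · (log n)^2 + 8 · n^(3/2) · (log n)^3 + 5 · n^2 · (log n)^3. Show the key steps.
f(n) ∈ Θ(n^(5/2))

Compare the terms by growth order. For large n, n^a · (log n)^b dominates n^a' · (log n)^b' iff a > a', or (a = a' and b > b'). Ranking the 5 terms shows the dominant one is 7 · n^(5/2). Hence f(n) ∈ Θ(n^(5/2)).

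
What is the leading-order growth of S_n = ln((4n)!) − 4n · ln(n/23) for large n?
S_n ~ 4n · (ln 92 − 1) + O(ln n)

Stirling: ln((4n)!) = 4n ln(4n) − 4n + O(ln n).
  S_n = 4n ln(4n) − 4n − 4n ln(n/23) + O(ln n)
      = 4n ln(4n) − 4n ln n + 4n ln 23 − 4n + O(ln n)
      = 4n ln 4 + 4n ln 23 − 4n + O(ln n)
      = 4n (ln 92 − 1) + O(ln n).
Numerically ln(92) − 1 ≈ 3.5218.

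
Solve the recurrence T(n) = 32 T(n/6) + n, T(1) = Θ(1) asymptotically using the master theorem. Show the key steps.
T(n) = Θ(n^(log_6 32))

Master theorem: compare f(n) = n to n^(log_6 32) where log_6 32 ≈ 1.934. Since 1 < log_6 32, we have f(n) = O(n^(log_6 32 − ε)) for some ε > 0 — Case 1. Hence T(n) = Θ(n^(log_6 32)).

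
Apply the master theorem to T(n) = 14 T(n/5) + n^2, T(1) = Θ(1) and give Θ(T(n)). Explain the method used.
T(n) = Θ(n^2)

log_5 14 ≈ 1.640. f(n) = n^2 dominates n^(log_5 14) since 2 > 1.640, and the regularity condition a·f(n/b) = 14·(n/5)^2 = (14/25)·n^2 ≤ c·f(n) holds with c = 14/25 ≈ 0.56 < 1. So this is Case 3: T(n) = Θ(f(n)) = Θ(n^2).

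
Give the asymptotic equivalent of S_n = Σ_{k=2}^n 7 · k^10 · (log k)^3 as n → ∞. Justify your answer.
S_n ~ 7 · n^11 · (log n)^3 / 11

By integral comparison, S_n = ∫_1^n 7 · x^10 · (log x)^3 dx + O(n^10 · (log n)^3). For the integral, the leading term of ∫_1^n x^10 (log x)^3 dx is n^11/11 · (log n)^3 (by repeated integration by parts; each step lowers the log-exponent and produces a relatively O(1/log n) correction). Hence S_n ~ 7 · n^11 · (log n)^3 / 11.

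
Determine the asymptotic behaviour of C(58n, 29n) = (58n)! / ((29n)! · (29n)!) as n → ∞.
C(58n, 29n) ~ (4)^(29n) · sqrt(1/(π·29n))

Write N = 29n. Apply Stirling to each factorial:
  (2N)! ~ sqrt(2π·2N) · (2N/e)^(2N),
  N! ~ sqrt(2π N) · (N/e)^N,
  (1N)! ~ sqrt(2π·1N) · (1N/e)^(1N).
The exponential factors combine to (2N)^(2N) / (N^N · (1N)^(1N)) = 2^(2N)/1^(1N) = (2^2/1^1)^N = (4)^N.
The square-root prefactors combine to sqrt(2π·2N) / (sqrt(2π N)·sqrt(2π·1N)) = sqrt(2 / (2π·1·N)) = sqrt(1/(π·29n)).
Substituting N = 29n: C(58n, 29n) ~ (4)^(29n) · sqrt(1/(π·29n)).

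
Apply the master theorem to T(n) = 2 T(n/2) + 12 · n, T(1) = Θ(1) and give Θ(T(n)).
T(n) = Θ(n log n)

log_2 2 = 1, and f(n) = 12 · n = Θ(n^(log_2 2)). This is Case 2 of the master theorem: T(n) = Θ(f(n) · log n) = Θ(n log n).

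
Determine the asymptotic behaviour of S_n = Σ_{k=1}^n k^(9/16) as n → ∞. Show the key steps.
S_n ~ (16/25) · n^(25/16)

Integral comparison: Σ_{k=1}^n k^(9/16) = ∫_0^n x^(9/16) dx + O(n^(9/16)). The integral is n^(1 + 9/16) / (1 + 9/16) = n^((9+16)/16) / ((9+16)/16) = (16/25) · n^(25/16).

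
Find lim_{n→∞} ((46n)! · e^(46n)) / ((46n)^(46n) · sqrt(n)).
lim = sqrt(2π·46)

Stirling: (46n)! ~ sqrt(2π·46n) · (46n/e)^(46n). Hence
  (46n)! · e^(46n) / (46n)^(46n) ~ sqrt(2π·46n).
Dividing by sqrt(n): sqrt(2π·46n) / sqrt(n) = sqrt(2π·46) · n^((1−1)/2), so the limit is sqrt(2π·46).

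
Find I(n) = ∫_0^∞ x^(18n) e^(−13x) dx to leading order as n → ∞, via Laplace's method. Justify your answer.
I(n) ~ (sqrt(2π·18n) / 13) · (18n/(13e))^(18n)

Write the integrand as exp(18n ln x − 13x) and set f(x) = 18n ln x − 13x. Then f'(x) = 18n/x − 13 = 0 at x* = 18n/13, and f''(x*) = −18n/x*^2 = −13^2/(18n). Laplace's method (interior maximum) gives
  I(n) ~ e^(f(x*)) · sqrt(2π / |f''(x*)|)
        = exp(18n ln(18n/13) − 18n) · sqrt(2π · 18n / 13^2)
        = (18n/13)^(18n) e^(−18n) · sqrt(2π·18n) / 13
        = (sqrt(2π·18n) / 13) · (18n/(13e))^(18n).
This matches Γ(18n+1)/13^(18n+1) with Stirling applied to Γ.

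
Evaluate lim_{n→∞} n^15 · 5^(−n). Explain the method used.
lim = 0

Exponentials with base > 1 dominate every fixed polynomial: for any fixed c, n^c / 5^n → 0 as n → ∞ (e.g. by the ratio test, or by writing 5^n = e^(n ln 5) and noting e^(n ln 5) / n^c → ∞). Hence n^15 · 5^(−n) = n^15 / 5^n → 0.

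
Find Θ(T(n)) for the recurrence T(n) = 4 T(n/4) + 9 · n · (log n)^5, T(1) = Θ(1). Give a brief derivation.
T(n) = Θ(n · (log n)^6)

Here log_4 4 = 1 and f(n) = 9 · n · (log n)^5 = Θ(n^(log_4 4) · (log n)^5). This is the extended Case 2 of the master theorem (f matches the critical exponent up to log factors), giving T(n) = Θ(n^(log_4 4) · (log n)^(5+1)) = Θ(n · (log n)^6).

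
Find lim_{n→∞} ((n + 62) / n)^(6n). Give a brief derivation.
lim = e^372

Rewrite as (1 + 62/n)^(6n). By the standard limit (1 + x/n)^n → e^x, we have (1 + 62/n)^n → e^62, and raising to the 6th power gives e^372.
More precisely, ln[(1 + 62/n)^(6n)] = 6n · ln(1 + 62/n) = 6n · (62/n + O(1/n^2)) = 372 + O(1/n) → 372.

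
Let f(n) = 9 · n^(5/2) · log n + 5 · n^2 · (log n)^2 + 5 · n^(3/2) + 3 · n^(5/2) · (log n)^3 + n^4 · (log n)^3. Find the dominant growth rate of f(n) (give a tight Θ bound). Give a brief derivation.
f(n) ∈ Θ(n^4 · (log n)^3)

Compare the terms by growth order. For large n, n^a · (log n)^b dominates n^a' · (log n)^b' iff a > a', or (a = a' and b > b'). Ranking the 5 terms shows the dominant one is n^4 · (log n)^3. Hence f(n) ∈ Θ(n^4 · (log n)^3).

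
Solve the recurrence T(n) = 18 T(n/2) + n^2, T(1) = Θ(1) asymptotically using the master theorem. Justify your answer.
T(n) = Θ(n^(log_2 18))

Master theorem: compare f(n) = n^2 to n^(log_2 18) where log_2 18 ≈ 4.170. Since 2 < log_2 18, we have f(n) = O(n^(log_2 18 − ε)) for some ε > 0 — Case 1. Hence T(n) = Θ(n^(log_2 18)).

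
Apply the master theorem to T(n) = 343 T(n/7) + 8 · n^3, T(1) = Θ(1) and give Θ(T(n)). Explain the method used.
T(n) = Θ(n^3 log n)

log_7 343 = 3, and f(n) = 8 · n^3 = Θ(n^(log_7 343)). This is Case 2 of the master theorem: T(n) = Θ(f(n) · log n) = Θ(n^3 log n).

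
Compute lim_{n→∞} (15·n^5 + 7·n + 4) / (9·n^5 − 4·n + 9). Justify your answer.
lim = 15/9 = 5/3

For large n the leading n^5 terms dominate both numerator and denominator. Dividing top and bottom by n^5, every other term tends to 0, leaving 15/9 = 5/3.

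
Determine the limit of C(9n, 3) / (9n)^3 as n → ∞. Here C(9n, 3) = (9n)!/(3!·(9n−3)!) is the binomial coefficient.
lim = 1/3! = 1/6

With N = 9n → ∞: C(N, 3) / N^3 = [N(N−1)…(N−2)] / (3! · N^3) = (1/3!) · 1 · (1 − 1/(9n)) · (1 − 2/(9n)). Each factor → 1 as N → ∞, so the limit is 1/3! = 1/6.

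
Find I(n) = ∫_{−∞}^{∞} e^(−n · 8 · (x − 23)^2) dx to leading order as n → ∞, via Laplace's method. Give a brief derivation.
I(n) = sqrt(π/(8n))

Here φ(x) = 8 · (x − 23)^2 has its unique minimum at x* = 23 with φ(x*) = 0 and φ''(x*) = 16. Laplace's method gives
  I(n) ~ e^(−n φ(x*)) · sqrt(2π / (n · φ''(x*))) = sqrt(2π / (16n)) = sqrt(π/(8n)).
This is exact: substituting u = (x − 23)·sqrt(8n) gives I(n) = (1/sqrt(8n)) ∫_{−∞}^{∞} e^(−u^2) du = sqrt(π/(8n)).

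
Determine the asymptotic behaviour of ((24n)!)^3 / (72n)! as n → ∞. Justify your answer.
((24n)!)^3/(72n)! ~ ((2π·24n)^(2/2) / sqrt(3)) · 3^(−3·24n)  →  0

Write N = 24n. Stirling: N! ~ sqrt(2π N)(N/e)^N and (3N)! ~ sqrt(2π·3N)·(3N/e)^(3N).
  (N!)^3/(3N)! ~ (2π N)^(3/2) (N/e)^(3N) / [sqrt(2π·3N) (3N/e)^(3N)]
     = (2π N)^(3/2) / sqrt(2π·3N) · (N/(3N))^(3N)
     = (2π N)^((3−1)/2) / sqrt(3) · 3^(−3N).
Since 3^3 > 1, the factor 3^(−3N) decays exponentially, so the ratio → 0. Substituting N = 24n gives the stated form.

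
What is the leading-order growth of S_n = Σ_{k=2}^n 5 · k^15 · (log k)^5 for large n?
S_n ~ 5 · n^16 · (log n)^5 / 16

By integral comparison, S_n = ∫_1^n 5 · x^15 · (log x)^5 dx + O(n^15 · (log n)^5). For the integral, the leading term of ∫_1^n x^15 (log x)^5 dx is n^16/16 · (log n)^5 (by repeated integration by parts; each step lowers the log-exponent and produces a relatively O(1/log n) correction). Hence S_n ~ 5 · n^16 · (log n)^5 / 16.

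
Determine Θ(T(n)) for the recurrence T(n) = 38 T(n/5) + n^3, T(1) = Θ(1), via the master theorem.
T(n) = Θ(n^3)

log_5 38 ≈ 2.260. f(n) = n^3 dominates n^(log_5 38) since 3 > 2.260, and the regularity condition a·f(n/b) = 38·(n/5)^3 = (38/125)·n^3 ≤ c·f(n) holds with c = 38/125 ≈ 0.304 < 1. So this is Case 3: T(n) = Θ(f(n)) = Θ(n^3).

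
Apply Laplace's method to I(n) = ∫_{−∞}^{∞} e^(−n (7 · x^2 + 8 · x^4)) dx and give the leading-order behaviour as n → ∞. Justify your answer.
I(n) ~ sqrt(π/(7n))

φ(x) = 7 · x^2 + 8 · x^4 has its unique global minimum at x* = 0 (since φ'(x) = 14x + 32x^3 = 0 only at x = 0 for real x with both coefficients positive, and φ → ∞ as |x| → ∞). At x* = 0, φ(0) = 0 and φ''(0) = 14. Laplace's method then gives
  I(n) ~ sqrt(2π / (n · φ''(0))) · e^(−n φ(0)) = sqrt(2π / (14n)) = sqrt(π/(7n)).
The 8 · x^4 term contributes only at subleading order (an O(1/n) relative correction).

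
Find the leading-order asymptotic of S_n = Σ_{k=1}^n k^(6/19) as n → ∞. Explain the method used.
S_n ~ (19/25) · n^(25/19)

Integral comparison: Σ_{k=1}^n k^(6/19) = ∫_0^n x^(6/19) dx + O(n^(6/19)). The integral is n^(1 + 6/19) / (1 + 6/19) = n^((6+19)/19) / ((6+19)/19) = (19/25) · n^(25/19).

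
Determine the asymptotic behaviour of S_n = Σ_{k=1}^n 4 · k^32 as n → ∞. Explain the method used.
S_n ~ 4 · n^33 / 33

By integral comparison (Euler-Maclaurin), Σ_{k=1}^n 4 · k^32 = 4 · ∫_0^n x^32 dx + O(n^32) = 4 · n^33/33 + O(n^32). (Equivalently, Faulhaber's formula gives the same leading term.)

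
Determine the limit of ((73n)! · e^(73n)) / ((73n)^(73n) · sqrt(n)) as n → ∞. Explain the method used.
lim = sqrt(2π·73)

Stirling: (73n)! ~ sqrt(2π·73n) · (73n/e)^(73n). Hence
  (73n)! · e^(73n) / (73n)^(73n) ~ sqrt(2π·73n).
Dividing by sqrt(n): sqrt(2π·73n) / sqrt(n) = sqrt(2π·73) · n^((1−1)/2), so the limit is sqrt(2π·73).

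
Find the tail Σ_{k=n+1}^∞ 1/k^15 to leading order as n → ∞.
Σ_{k>n} 1/k^15 ~ 1/(14 · n^14)

Compare to the integral: ∫_{n}^∞ x^(−15) dx = [−x^(−14)/14]_{n}^∞ = 1/((15−1)·n^14). Euler-Maclaurin then gives
  Σ_{k>n} 1/k^15 = ∫_{n}^∞ dx/x^15 − 1/(2·n^15) + O(1/n^16).
(Equivalently this is ζ(15) − Σ_{k≤n} 1/k^15.)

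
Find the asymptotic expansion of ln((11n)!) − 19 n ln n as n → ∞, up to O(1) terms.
ln((11n)!) − 19 n ln n = −8 n ln n + 11(ln 11 − 1) n + (1/2) ln(2π·11n) + O(1/n)

Stirling: ln((11n)!) = 11n ln(11n) − 11n + (1/2) ln(2π·11n) + O(1/n).
Expand 11n ln(11n) = 11n (ln n + ln 11) = 11n ln n + 11n ln 11.
Subtract 19n ln n: leading term is (11 − 19) n ln n = −8 n ln n. The next term is 11n ln 11 − 11n = 11(ln 11 − 1) n. Then the (1/2) ln(2π·11n) correction.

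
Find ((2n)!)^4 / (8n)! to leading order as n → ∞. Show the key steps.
((2n)!)^4/(8n)! ~ ((2π·2n)^(3/2) / 2) · 4^(−4·2n)  →  0

Write N = 2n. Stirling: N! ~ sqrt(2π N)(N/e)^N and (4N)! ~ sqrt(2π·4N)·(4N/e)^(4N).
  (N!)^4/(4N)! ~ (2π N)^(4/2) (N/e)^(4N) / [sqrt(2π·4N) (4N/e)^(4N)]
     = (2π N)^(4/2) / sqrt(2π·4N) · (N/(4N))^(4N)
     = (2π N)^((4−1)/2) / 2 · 4^(−4N).
Since 4^4 > 1, the factor 4^(−4N) decays exponentially, so the ratio → 0. Substituting N = 2n gives the stated form.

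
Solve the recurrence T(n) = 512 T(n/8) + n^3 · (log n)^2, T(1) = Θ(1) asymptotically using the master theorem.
T(n) = Θ(n^3 · (log n)^3)

Here log_8 512 = 3 and f(n) = n^3 · (log n)^2 = Θ(n^(log_8 512) · (log n)^2). This is the extended Case 2 of the master theorem (f matches the critical exponent up to log factors), giving T(n) = Θ(n^(log_8 512) · (log n)^(2+1)) = Θ(n^3 · (log n)^3).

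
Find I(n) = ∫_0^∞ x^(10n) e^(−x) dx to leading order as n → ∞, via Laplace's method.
I(n) ~ sqrt(2π·10n) · (10n/e)^(10n)

Write the integrand as exp(10n ln x − x) and set f(x) = 10n ln x − x. Then f'(x) = 10n/x − 1 = 0 at x* = 10n, and f''(x*) = −10n/x*^2 = −1/(10n). Laplace's method (interior maximum) gives
  I(n) ~ e^(f(x*)) · sqrt(2π / |f''(x*)|)
        = exp(10n ln(10n) − 10n) · sqrt(2π · 10n)
        = (10n)^(10n) e^(−10n) · sqrt(2π·10n)
        = sqrt(2π·10n) · (10n/e)^(10n).
This matches Γ(10n+1) with Stirling applied to Γ.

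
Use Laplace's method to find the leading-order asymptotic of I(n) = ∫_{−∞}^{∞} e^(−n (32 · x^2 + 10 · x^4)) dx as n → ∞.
I(n) ~ sqrt(π/(32n))

φ(x) = 32 · x^2 + 10 · x^4 has its unique global minimum at x* = 0 (since φ'(x) = 64x + 40x^3 = 0 only at x = 0 for real x with both coefficients positive, and φ → ∞ as |x| → ∞). At x* = 0, φ(0) = 0 and φ''(0) = 64. Laplace's method then gives
  I(n) ~ sqrt(2π / (n · φ''(0))) · e^(−n φ(0)) = sqrt(2π / (64n)) = sqrt(π/(32n)).
The 10 · x^4 term contributes only at subleading order (an O(1/n) relative correction).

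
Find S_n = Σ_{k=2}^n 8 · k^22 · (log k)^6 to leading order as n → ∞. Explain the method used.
S_n ~ 8 · n^23 · (log n)^6 / 23

By integral comparison, S_n = ∫_1^n 8 · x^22 · (log x)^6 dx + O(n^22 · (log n)^6). For the integral, the leading term of ∫_1^n x^22 (log x)^6 dx is n^23/23 · (log n)^6 (by repeated integration by parts; each step lowers the log-exponent and produces a relatively O(1/log n) correction). Hence S_n ~ 8 · n^23 · (log n)^6 / 23.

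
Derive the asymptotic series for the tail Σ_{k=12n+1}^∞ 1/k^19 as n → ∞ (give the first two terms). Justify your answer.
Σ_{k>12n} 1/k^19 = 1/(18 · (12n)^18) − 1/(2 · (12n)^19) + O(1/(12n)^20)

Compare to the integral: ∫_{12n}^∞ x^(−19) dx = [−x^(−18)/18]_{12n}^∞ = 1/((19−1)·(12n)^18). The Euler-Maclaurin correction adds −f(12n)/2 = −1/(2·(12n)^19). Euler-Maclaurin then gives
  Σ_{k>12n} 1/k^19 = ∫_{12n}^∞ dx/x^19 − 1/(2·(12n)^19) + O(1/(12n)^20).
(Equivalently this is ζ(19) − Σ_{k≤12n} 1/k^19.)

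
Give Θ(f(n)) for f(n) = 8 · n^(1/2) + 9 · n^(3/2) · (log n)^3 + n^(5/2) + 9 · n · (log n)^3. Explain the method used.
f(n) ∈ Θ(n^(5/2))

Compare the terms by growth order. For large n, n^a · (log n)^b dominates n^a' · (log n)^b' iff a > a', or (a = a' and b > b'). Ranking the 4 terms shows the dominant one is n^(5/2). Hence f(n) ∈ Θ(n^(5/2)).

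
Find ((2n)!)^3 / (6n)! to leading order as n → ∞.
((2n)!)^3/(6n)! ~ ((2π·2n)^(2/2) / sqrt(3)) · 3^(−3·2n)  →  0

Write N = 2n. Stirling: N! ~ sqrt(2π N)(N/e)^N and (3N)! ~ sqrt(2π·3N)·(3N/e)^(3N).
  (N!)^3/(3N)! ~ (2π N)^(3/2) (N/e)^(3N) / [sqrt(2π·3N) (3N/e)^(3N)]
     = (2π N)^(3/2) / sqrt(2π·3N) · (N/(3N))^(3N)
     = (2π N)^((3−1)/2) / sqrt(3) · 3^(−3N).
Since 3^3 > 1, the factor 3^(−3N) decays exponentially, so the ratio → 0. Substituting N = 2n gives the stated form.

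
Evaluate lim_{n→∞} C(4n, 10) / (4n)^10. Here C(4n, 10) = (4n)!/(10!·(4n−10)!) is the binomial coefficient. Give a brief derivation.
lim = 1/10! = 1/3628800

With N = 4n → ∞: C(N, 10) / N^10 = [N(N−1)…(N−9)] / (10! · N^10) = (1/10!) · 1 · (1 − 1/(4n)) · … · (1 − 9/(4n)). Each factor → 1 as N → ∞, so the limit is 1/10! = 1/3628800.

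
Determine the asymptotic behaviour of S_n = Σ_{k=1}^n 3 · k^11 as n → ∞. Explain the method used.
S_n ~ n^12 / 4

By integral comparison (Euler-Maclaurin), Σ_{k=1}^n 3 · k^11 = 3 · ∫_0^n x^11 dx + O(n^11) = 3 · n^12/12 = n^12 / 4 + O(n^11). (Equivalently, Faulhaber's formula gives the same leading term.)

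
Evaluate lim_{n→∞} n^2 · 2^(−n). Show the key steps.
lim = 0

Exponentials with base > 1 dominate every fixed polynomial: for any fixed c, n^c / 2^n → 0 as n → ∞ (e.g. by the ratio test, or by writing 2^n = e^(n ln 2) and noting e^(n ln 2) / n^c → ∞). Hence n^2 · 2^(−n) = n^2 / 2^n → 0.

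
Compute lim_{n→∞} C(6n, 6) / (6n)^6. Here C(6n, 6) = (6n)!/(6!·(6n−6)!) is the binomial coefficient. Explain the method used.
lim = 1/6! = 1/720

With N = 6n → ∞: C(N, 6) / N^6 = [N(N−1)…(N−5)] / (6! · N^6) = (1/6!) · 1 · (1 − 1/(6n)) · … · (1 − 5/(6n)). Each factor → 1 as N → ∞, so the limit is 1/6! = 1/720.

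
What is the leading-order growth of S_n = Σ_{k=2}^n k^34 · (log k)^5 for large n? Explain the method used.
S_n ~ n^35 · (log n)^5 / 35

By integral comparison, S_n = ∫_1^n x^34 · (log x)^5 dx + O(n^34 · (log n)^5). For the integral, the leading term of ∫_1^n x^34 (log x)^5 dx is n^35/35 · (log n)^5 (by repeated integration by parts; each step lowers the log-exponent and produces a relatively O(1/log n) correction). Hence S_n ~ n^35 · (log n)^5 / 35.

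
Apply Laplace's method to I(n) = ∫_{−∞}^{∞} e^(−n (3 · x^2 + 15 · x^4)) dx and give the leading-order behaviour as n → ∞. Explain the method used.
I(n) ~ sqrt(π/(3n))

φ(x) = 3 · x^2 + 15 · x^4 has its unique global minimum at x* = 0 (since φ'(x) = 6x + 60x^3 = 0 only at x = 0 for real x with both coefficients positive, and φ → ∞ as |x| → ∞). At x* = 0, φ(0) = 0 and φ''(0) = 6. Laplace's method then gives
  I(n) ~ sqrt(2π / (n · φ''(0))) · e^(−n φ(0)) = sqrt(2π / (6n)) = sqrt(π/(3n)).
The 15 · x^4 term contributes only at subleading order (an O(1/n) relative correction).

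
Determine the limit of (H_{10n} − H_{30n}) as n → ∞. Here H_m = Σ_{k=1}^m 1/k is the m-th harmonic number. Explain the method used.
lim = ln(10/30) = −ln 3

Euler-Maclaurin gives H_m = ln m + γ + 1/(2m) + O(1/m^2). The γ and O(1/m) terms cancel in the difference:
  H_{10n} − H_{30n} = ln(10n) − ln(30n) + O(1/n) = ln(10/30) + O(1/n).
Hence the limit is ln(10/30) = −ln 3.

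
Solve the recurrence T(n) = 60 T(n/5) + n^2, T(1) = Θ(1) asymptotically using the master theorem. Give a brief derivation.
T(n) = Θ(n^(log_5 60))

Master theorem: compare f(n) = n^2 to n^(log_5 60) where log_5 60 ≈ 2.544. Since 2 < log_5 60, we have f(n) = O(n^(log_5 60 − ε)) for some ε > 0 — Case 1. Hence T(n) = Θ(n^(log_5 60)).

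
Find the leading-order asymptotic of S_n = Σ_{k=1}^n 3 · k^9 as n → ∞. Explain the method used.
S_n ~ 3 · n^10 / 10

By integral comparison (Euler-Maclaurin), Σ_{k=1}^n 3 · k^9 = 3 · ∫_0^n x^9 dx + O(n^9) = 3 · n^10/10 + O(n^9). (Equivalently, Faulhaber's formula gives the same leading term.)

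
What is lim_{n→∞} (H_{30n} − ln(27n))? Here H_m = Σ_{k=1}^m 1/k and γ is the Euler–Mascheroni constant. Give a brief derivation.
lim = ln(10/9) + γ

By Euler-Maclaurin, H_m = ln m + γ + O(1/m). So
  H_{30n} − ln(27n) = ln(30n) + γ − ln(27n) + O(1/n)
                       = ln(30/27) + γ + O(1/n).
Hence the limit is ln(30/27) + γ (= ln(10/9)).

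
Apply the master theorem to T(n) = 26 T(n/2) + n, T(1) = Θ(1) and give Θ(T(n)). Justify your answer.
T(n) = Θ(n^(log_2 26))

Master theorem: compare f(n) = n to n^(log_2 26) where log_2 26 ≈ 4.700. Since 1 < log_2 26, we have f(n) = O(n^(log_2 26 − ε)) for some ε > 0 — Case 1. Hence T(n) = Θ(n^(log_2 26)).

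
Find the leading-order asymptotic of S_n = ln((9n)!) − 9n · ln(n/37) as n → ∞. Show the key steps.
S_n ~ 9n · (ln 333 − 1) + O(ln n)

Stirling: ln((9n)!) = 9n ln(9n) − 9n + O(ln n).
  S_n = 9n ln(9n) − 9n − 9n ln(n/37) + O(ln n)
      = 9n ln(9n) − 9n ln n + 9n ln 37 − 9n + O(ln n)
      = 9n ln 9 + 9n ln 37 − 9n + O(ln n)
      = 9n (ln 333 − 1) + O(ln n).
Numerically ln(333) − 1 ≈ 4.8081.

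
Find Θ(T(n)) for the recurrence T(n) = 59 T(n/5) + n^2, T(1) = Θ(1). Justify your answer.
T(n) = Θ(n^(log_5 59))

Master theorem: compare f(n) = n^2 to n^(log_5 59) where log_5 59 ≈ 2.534. Since 2 < log_5 59, we have f(n) = O(n^(log_5 59 − ε)) for some ε > 0 — Case 1. Hence T(n) = Θ(n^(log_5 59)).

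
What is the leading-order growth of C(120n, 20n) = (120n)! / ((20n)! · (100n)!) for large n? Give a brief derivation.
C(120n, 20n) ~ (46656/3125)^(20n) · sqrt(3/(5π·20n))

Write N = 20n. Apply Stirling to each factorial:
  (6N)! ~ sqrt(2π·6N) · (6N/e)^(6N),
  N! ~ sqrt(2π N) · (N/e)^N,
  (5N)! ~ sqrt(2π·5N) · (5N/e)^(5N).
The exponential factors combine to (6N)^(6N) / (N^N · (5N)^(5N)) = 6^(6N)/5^(5N) = (6^6/5^5)^N = (46656/3125)^N.
The square-root prefactors combine to sqrt(2π·6N) / (sqrt(2π N)·sqrt(2π·5N)) = sqrt(6 / (2π·5·N)) = sqrt(3/(5π·20n)).
Substituting N = 20n: C(120n, 20n) ~ (46656/3125)^(20n) · sqrt(3/(5π·20n)).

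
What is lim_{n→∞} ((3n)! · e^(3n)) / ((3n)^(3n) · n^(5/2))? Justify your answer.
lim = 0

Stirling: (3n)! ~ sqrt(2π·3n) · (3n/e)^(3n). Hence
  (3n)! · e^(3n) / (3n)^(3n) ~ sqrt(2π·3n).
Dividing by n^(5/2): sqrt(2π·3n) / n^(5/2) = sqrt(2π·3) · n^((1−5)/2), so the expression behaves like sqrt(2π·3) · n^((1−5)/2) → 0.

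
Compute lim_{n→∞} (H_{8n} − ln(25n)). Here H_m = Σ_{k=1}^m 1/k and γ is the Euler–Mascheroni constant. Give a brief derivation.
lim = ln(8/25) + γ

By Euler-Maclaurin, H_m = ln m + γ + O(1/m). So
  H_{8n} − ln(25n) = ln(8n) + γ − ln(25n) + O(1/n)
                       = ln(8/25) + γ + O(1/n).
Hence the limit is ln(8/25) + γ.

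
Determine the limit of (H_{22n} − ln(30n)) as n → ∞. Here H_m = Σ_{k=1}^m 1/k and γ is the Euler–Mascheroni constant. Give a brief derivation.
lim = ln(11/15) + γ

By Euler-Maclaurin, H_m = ln m + γ + O(1/m). So
  H_{22n} − ln(30n) = ln(22n) + γ − ln(30n) + O(1/n)
                       = ln(22/30) + γ + O(1/n).
Hence the limit is ln(22/30) + γ (= ln(11/15)).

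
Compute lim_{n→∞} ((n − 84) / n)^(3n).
lim = e^(−252)

Rewrite as (1 − 84/n)^(3n). By the standard limit (1 + x/n)^n → e^x, we have (1 − 84/n)^n → e^(−84), and raising to the 3rd power gives e^(−252).
More precisely, ln[(1 − 84/n)^(3n)] = 3n · ln(1 − 84/n) = 3n · (-84/n + O(1/n^2)) = -252 + O(1/n) → -252.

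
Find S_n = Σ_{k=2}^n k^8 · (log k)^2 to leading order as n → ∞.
S_n ~ n^9 · (log n)^2 / 9

By integral comparison, S_n = ∫_1^n x^8 · (log x)^2 dx + O(n^8 · (log n)^2). For the integral, the leading term of ∫_1^n x^8 (log x)^2 dx is n^9/9 · (log n)^2 (by repeated integration by parts; each step lowers the log-exponent and produces a relatively O(1/log n) correction). Hence S_n ~ n^9 · (log n)^2 / 9.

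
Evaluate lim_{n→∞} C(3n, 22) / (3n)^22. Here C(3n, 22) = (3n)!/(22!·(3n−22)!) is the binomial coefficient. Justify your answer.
lim = 1/22! = 1/1124000727777607680000

With N = 3n → ∞: C(N, 22) / N^22 = [N(N−1)…(N−21)] / (22! · N^22) = (1/22!) · 1 · (1 − 1/(3n)) · … · (1 − 21/(3n)). Each factor → 1 as N → ∞, so the limit is 1/22! = 1/1124000727777607680000.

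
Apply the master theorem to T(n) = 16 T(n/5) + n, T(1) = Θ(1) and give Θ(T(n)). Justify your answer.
T(n) = Θ(n^(log_5 16))

Master theorem: compare f(n) = n to n^(log_5 16) where log_5 16 ≈ 1.723. Since 1 < log_5 16, we have f(n) = O(n^(log_5 16 − ε)) for some ε > 0 — Case 1. Hence T(n) = Θ(n^(log_5 16)).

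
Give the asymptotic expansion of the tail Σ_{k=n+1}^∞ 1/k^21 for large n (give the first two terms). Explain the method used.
Σ_{k>n} 1/k^21 = 1/(20 · n^20) − 1/(2 · n^21) + O(1/n^22)

Compare to the integral: ∫_{n}^∞ x^(−21) dx = [−x^(−20)/20]_{n}^∞ = 1/((21−1)·n^20). The Euler-Maclaurin correction adds −f(n)/2 = −1/(2·n^21). Euler-Maclaurin then gives
  Σ_{k>n} 1/k^21 = ∫_{n}^∞ dx/x^21 − 1/(2·n^21) + O(1/n^22).
(Equivalently this is ζ(21) − Σ_{k≤n} 1/k^21.)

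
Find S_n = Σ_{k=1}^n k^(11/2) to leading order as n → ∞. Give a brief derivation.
S_n ~ (2/13) · n^(13/2)

Integral comparison: Σ_{k=1}^n k^(11/2) = ∫_0^n x^(11/2) dx + O(n^(11/2)). The integral is n^(1 + 11/2) / (1 + 11/2) = n^((11+2)/2) / ((11+2)/2) = (2/13) · n^(13/2).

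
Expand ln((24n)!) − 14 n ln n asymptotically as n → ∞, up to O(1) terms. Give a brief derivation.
ln((24n)!) − 14 n ln n = 10 n ln n + 24(ln 24 − 1) n + (1/2) ln(2π·24n) + O(1/n)

Stirling: ln((24n)!) = 24n ln(24n) − 24n + (1/2) ln(2π·24n) + O(1/n).
Expand 24n ln(24n) = 24n (ln n + ln 24) = 24n ln n + 24n ln 24.
Subtract 14n ln n: leading term is (24 − 14) n ln n = 10 n ln n. The next term is 24n ln 24 − 24n = 24(ln 24 − 1) n. Then the (1/2) ln(2π·24n) correction.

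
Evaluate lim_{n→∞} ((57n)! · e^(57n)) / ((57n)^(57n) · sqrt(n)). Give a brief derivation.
lim = sqrt(2π·57)

Stirling: (57n)! ~ sqrt(2π·57n) · (57n/e)^(57n). Hence
  (57n)! · e^(57n) / (57n)^(57n) ~ sqrt(2π·57n).
Dividing by sqrt(n): sqrt(2π·57n) / sqrt(n) = sqrt(2π·57) · n^((1−1)/2), so the limit is sqrt(2π·57).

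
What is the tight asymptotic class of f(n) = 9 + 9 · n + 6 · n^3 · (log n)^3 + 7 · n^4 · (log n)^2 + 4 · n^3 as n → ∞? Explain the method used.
f(n) ∈ Θ(n^4 · (log n)^2)

Compare the terms by growth order. For large n, n^a · (log n)^b dominates n^a' · (log n)^b' iff a > a', or (a = a' and b > b'). Ranking the 5 terms shows the dominant one is 7 · n^4 · (log n)^2. Hence f(n) ∈ Θ(n^4 · (log n)^2).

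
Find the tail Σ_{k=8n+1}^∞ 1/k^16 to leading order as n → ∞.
Σ_{k>8n} 1/k^16 ~ 1/(15 · (8n)^15)

Compare to the integral: ∫_{8n}^∞ x^(−16) dx = [−x^(−15)/15]_{8n}^∞ = 1/((16−1)·(8n)^15). Euler-Maclaurin then gives
  Σ_{k>8n} 1/k^16 = ∫_{8n}^∞ dx/x^16 − 1/(2·(8n)^16) + O(1/(8n)^17).
(Equivalently this is ζ(16) − Σ_{k≤8n} 1/k^16.)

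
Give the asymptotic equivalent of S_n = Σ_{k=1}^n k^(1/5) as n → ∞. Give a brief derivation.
S_n ~ (5/6) · n^(6/5)

Integral comparison: Σ_{k=1}^n k^(1/5) = ∫_0^n x^(1/5) dx + O(n^(1/5)). The integral is n^(1 + 1/5) / (1 + 1/5) = n^((1+5)/5) / ((1+5)/5) = (5/6) · n^(6/5).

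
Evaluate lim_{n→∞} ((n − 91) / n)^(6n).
lim = e^(−546)

Rewrite as (1 − 91/n)^(6n). By the standard limit (1 + x/n)^n → e^x, we have (1 − 91/n)^n → e^(−91), and raising to the 6th power gives e^(−546).
More precisely, ln[(1 − 91/n)^(6n)] = 6n · ln(1 − 91/n) = 6n · (-91/n + O(1/n^2)) = -546 + O(1/n) → -546.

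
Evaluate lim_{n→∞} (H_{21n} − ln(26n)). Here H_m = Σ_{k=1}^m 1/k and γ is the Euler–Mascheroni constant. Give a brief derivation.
lim = ln(21/26) + γ

By Euler-Maclaurin, H_m = ln m + γ + O(1/m). So
  H_{21n} − ln(26n) = ln(21n) + γ − ln(26n) + O(1/n)
                       = ln(21/26) + γ + O(1/n).
Hence the limit is ln(21/26) + γ.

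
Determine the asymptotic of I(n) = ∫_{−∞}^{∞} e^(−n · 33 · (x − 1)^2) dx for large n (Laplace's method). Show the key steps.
I(n) = sqrt(π/(33n))

Here φ(x) = 33 · (x − 1)^2 has its unique minimum at x* = 1 with φ(x*) = 0 and φ''(x*) = 66. Laplace's method gives
  I(n) ~ e^(−n φ(x*)) · sqrt(2π / (n · φ''(x*))) = sqrt(2π / (66n)) = sqrt(π/(33n)).
This is exact: substituting u = (x − 1)·sqrt(33n) gives I(n) = (1/sqrt(33n)) ∫_{−∞}^{∞} e^(−u^2) du = sqrt(π/(33n)).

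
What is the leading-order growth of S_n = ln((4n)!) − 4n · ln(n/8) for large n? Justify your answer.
S_n ~ 4n · (ln 32 − 1) + O(ln n)

Stirling: ln((4n)!) = 4n ln(4n) − 4n + O(ln n).
  S_n = 4n ln(4n) − 4n − 4n ln(n/8) + O(ln n)
      = 4n ln(4n) − 4n ln n + 4n ln 8 − 4n + O(ln n)
      = 4n ln 4 + 4n ln 8 − 4n + O(ln n)
      = 4n (ln 32 − 1) + O(ln n).
Numerically ln(32) − 1 ≈ 2.4657.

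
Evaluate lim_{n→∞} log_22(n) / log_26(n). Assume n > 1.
lim = ln(26) / ln(22) = log_22(26)

Change of base: log_22(n) = ln n / ln 22 and log_26(n) = ln n / ln 26. The ratio is (ln n / ln 22) · (ln 26 / ln n) = ln 26 / ln 22, a constant independent of n. So the limit is ln 26 / ln 22 = log_22(26).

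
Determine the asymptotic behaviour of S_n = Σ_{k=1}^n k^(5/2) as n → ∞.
S_n ~ (2/7) · n^(7/2)

Integral comparison: Σ_{k=1}^n k^(5/2) = ∫_0^n x^(5/2) dx + O(n^(5/2)). The integral is n^(1 + 5/2) / (1 + 5/2) = n^((5+2)/2) / ((5+2)/2) = (2/7) · n^(7/2).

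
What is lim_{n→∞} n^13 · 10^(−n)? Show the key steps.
lim = 0

Exponentials with base > 1 dominate every fixed polynomial: for any fixed c, n^c / 10^n → 0 as n → ∞ (e.g. by the ratio test, or by writing 10^n = e^(n ln 10) and noting e^(n ln 10) / n^c → ∞). Hence n^13 · 10^(−n) = n^13 / 10^n → 0.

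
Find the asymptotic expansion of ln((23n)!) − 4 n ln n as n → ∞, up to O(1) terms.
ln((23n)!) − 4 n ln n = 19 n ln n + 23(ln 23 − 1) n + (1/2) ln(2π·23n) + O(1/n)

Stirling: ln((23n)!) = 23n ln(23n) − 23n + (1/2) ln(2π·23n) + O(1/n).
Expand 23n ln(23n) = 23n (ln n + ln 23) = 23n ln n + 23n ln 23.
Subtract 4n ln n: leading term is (23 − 4) n ln n = 19 n ln n. The next term is 23n ln 23 − 23n = 23(ln 23 − 1) n. Then the (1/2) ln(2π·23n) correction.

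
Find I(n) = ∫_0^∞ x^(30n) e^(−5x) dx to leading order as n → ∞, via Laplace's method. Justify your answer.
I(n) ~ (sqrt(2π·30n) / 5) · (30n/(5e))^(30n)

Write the integrand as exp(30n ln x − 5x) and set f(x) = 30n ln x − 5x. Then f'(x) = 30n/x − 5 = 0 at x* = 30n/5, and f''(x*) = −30n/x*^2 = −5^2/(30n). Laplace's method (interior maximum) gives
  I(n) ~ e^(f(x*)) · sqrt(2π / |f''(x*)|)
        = exp(30n ln(30n/5) − 30n) · sqrt(2π · 30n / 5^2)
        = (30n/5)^(30n) e^(−30n) · sqrt(2π·30n) / 5
        = (sqrt(2π·30n) / 5) · (30n/(5e))^(30n).
This matches Γ(30n+1)/5^(30n+1) with Stirling applied to Γ.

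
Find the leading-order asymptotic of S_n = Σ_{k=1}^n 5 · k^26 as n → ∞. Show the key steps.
S_n ~ 5 · n^27 / 27

By integral comparison (Euler-Maclaurin), Σ_{k=1}^n 5 · k^26 = 5 · ∫_0^n x^26 dx + O(n^26) = 5 · n^27/27 + O(n^26). (Equivalently, Faulhaber's formula gives the same leading term.)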